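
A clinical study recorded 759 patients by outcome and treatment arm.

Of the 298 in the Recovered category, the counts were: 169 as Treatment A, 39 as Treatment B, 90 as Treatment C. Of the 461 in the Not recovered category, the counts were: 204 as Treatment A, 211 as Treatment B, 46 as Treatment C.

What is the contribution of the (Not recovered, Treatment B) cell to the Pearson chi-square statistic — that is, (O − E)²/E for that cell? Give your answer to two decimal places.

23.05

Row total (Not recovered) = 461; column total (Treatment B) = 250; N = 759.
Expected count E = 461 × 250 / 759 = 151.8445.
Contribution = (O − E)²/E = (211 − 151.8445)² / 151.8445 = 23.05.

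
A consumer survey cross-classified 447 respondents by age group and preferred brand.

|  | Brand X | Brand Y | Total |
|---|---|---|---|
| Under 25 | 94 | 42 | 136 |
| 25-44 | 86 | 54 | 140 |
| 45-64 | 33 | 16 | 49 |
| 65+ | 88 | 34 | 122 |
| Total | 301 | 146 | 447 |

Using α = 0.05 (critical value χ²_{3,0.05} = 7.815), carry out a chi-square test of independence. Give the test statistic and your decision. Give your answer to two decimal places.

Grand total N = 447.
Expected counts (row total × column total / N):
  Under 25, Brand X: 136×301/447 = 91.579
  Under 25, Brand Y: 136×146/447 = 44.421
  25-44, Brand X: 140×301/447 = 94.273
  25-44, Brand Y: 140×146/447 = 45.727
  45-64, Brand X: 49×301/447 = 32.996
  45-64, Brand Y: 49×146/447 = 16.004
  65+, Brand X: 122×301/447 = 82.152
  65+, Brand Y: 122×146/447 = 39.848
Contributions (O − E)²/E:
  (94 − 91.579)²/91.579 = 0.0640
  (42 − 44.421)²/44.421 = 0.1319
  (86 − 94.273)²/94.273 = 0.7260
  (54 − 45.727)²/45.727 = 1.4968
  (33 − 32.996)²/32.996 = 0.0000
  (16 − 16.004)²/16.004 = 0.0000
  (88 − 82.152)²/82.152 = 0.4163
  (34 − 39.848)²/39.848 = 0.8582
χ² = 0.0640 + 0.1319 + 0.7260 + 1.4968 + 0.0000 + 0.0000 + 0.4163 + 0.8582 = 3.69
df = (4−1)(2−1) = 3. Since 3.69 < 7.815, fail to reject the null hypothesis of independence at α = 0.05.

3.69; fail to reject H₀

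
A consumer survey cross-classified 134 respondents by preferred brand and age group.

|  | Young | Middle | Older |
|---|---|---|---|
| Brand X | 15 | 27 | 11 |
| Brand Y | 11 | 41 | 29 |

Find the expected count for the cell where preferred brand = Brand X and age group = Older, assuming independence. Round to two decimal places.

15.82

Row total (Brand X) = 53; column total (Older) = 40; grand total N = 134.
Expected count = (row total × column total) / N = 53 × 40 / 134 = 15.82.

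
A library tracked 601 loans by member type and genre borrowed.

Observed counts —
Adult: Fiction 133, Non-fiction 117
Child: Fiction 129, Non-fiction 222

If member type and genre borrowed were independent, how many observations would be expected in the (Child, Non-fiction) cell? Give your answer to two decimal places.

197.99

Row total (Child) = 351; column total (Non-fiction) = 339; grand total N = 601.
Expected count = (row total × column total) / N = 351 × 339 / 601 = 197.99.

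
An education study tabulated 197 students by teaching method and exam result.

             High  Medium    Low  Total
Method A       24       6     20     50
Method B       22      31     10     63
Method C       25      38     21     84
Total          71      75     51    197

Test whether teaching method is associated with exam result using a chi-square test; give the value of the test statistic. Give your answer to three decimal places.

21.350

Grand total N = 197.
Expected counts (row total × column total / N):
  Method A, High: 50×71/197 = 18.0203
  Method A, Medium: 50×75/197 = 19.0355
  Method A, Low: 50×51/197 = 12.9442
  Method B, High: 63×71/197 = 22.7056
  Method B, Medium: 63×75/197 = 23.9848
  Method B, Low: 63×51/197 = 16.3096
  Method C, High: 84×71/197 = 30.2741
  Method C, Medium: 84×75/197 = 31.9797
  Method C, Low: 84×51/197 = 21.7462
Contributions (O − E)²/E:
  (24 − 18.0203)²/18.0203 = 1.9843
  (6 − 19.0355)²/19.0355 = 8.9267
  (20 − 12.9442)²/12.9442 = 3.8461
  (22 − 22.7056)²/22.7056 = 0.0219
  (31 − 23.9848)²/23.9848 = 2.0518
  (10 − 16.3096)²/16.3096 = 2.4410
  (25 − 30.2741)²/30.2741 = 0.9188
  (38 − 31.9797)²/31.9797 = 1.1333
  (21 − 21.7462)²/21.7462 = 0.0256
χ² = 1.9843 + 8.9267 + 3.8461 + 0.0219 + 2.0518 + 2.4410 + 0.9188 + 1.1333 + 0.0256 = 21.350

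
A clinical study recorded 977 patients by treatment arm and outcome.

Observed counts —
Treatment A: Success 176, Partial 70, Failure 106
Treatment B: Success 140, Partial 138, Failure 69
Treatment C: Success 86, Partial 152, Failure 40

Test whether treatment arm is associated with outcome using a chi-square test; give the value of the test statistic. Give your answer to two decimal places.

Row totals: 352, 347, 278. Column totals: 402, 360, 215. Grand total N = 977.
Expected counts (row total × column total / N):
  Treatment A, Success: 352×402/977 = 144.835
  Treatment A, Partial: 352×360/977 = 129.703
  Treatment A, Failure: 352×215/977 = 77.462
  Treatment B, Success: 347×402/977 = 142.778
  Treatment B, Partial: 347×360/977 = 127.861
  Treatment B, Failure: 347×215/977 = 76.361
  Treatment C, Success: 278×402/977 = 114.387
  Treatment C, Partial: 278×360/977 = 102.436
  Treatment C, Failure: 278×215/977 = 61.177
Contributions (O − E)²/E:
  (176 − 144.835)²/144.835 = 6.7060
  (70 − 129.703)²/129.703 = 27.4816
  (106 − 77.462)²/77.462 = 10.5138
  (140 − 142.778)²/142.778 = 0.0541
  (138 − 127.861)²/127.861 = 0.8040
  (69 − 76.361)²/76.361 = 0.7096
  (86 − 114.387)²/114.387 = 7.0447
  (152 − 102.436)²/102.436 = 23.9817
  (40 − 61.177)²/61.177 = 7.3306
χ² = 6.7060 + 27.4816 + 10.5138 + 0.0541 + 0.8040 + 0.7096 + 7.0447 + 23.9817 + 7.3306 = 84.63

84.63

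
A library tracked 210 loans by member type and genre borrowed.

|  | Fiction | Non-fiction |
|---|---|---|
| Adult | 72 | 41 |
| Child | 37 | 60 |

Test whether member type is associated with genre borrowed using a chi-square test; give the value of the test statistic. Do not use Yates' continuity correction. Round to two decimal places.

13.67

Row totals: 113, 97. Column totals: 109, 101. Grand total N = 210.
Expected counts (row total × column total / N):
  Adult, Fiction: 113×109/210 = 58.652
  Adult, Non-fiction: 113×101/210 = 54.348
  Child, Fiction: 97×109/210 = 50.348
  Child, Non-fiction: 97×101/210 = 46.652
Contributions (O − E)²/E:
  (72 − 58.652)²/58.652 = 3.0377
  (41 − 54.348)²/54.348 = 3.2783
  (37 − 50.348)²/50.348 = 3.5388
  (60 − 46.652)²/46.652 = 3.8191
χ² = 3.0377 + 3.2783 + 3.5388 + 3.8191 = 13.67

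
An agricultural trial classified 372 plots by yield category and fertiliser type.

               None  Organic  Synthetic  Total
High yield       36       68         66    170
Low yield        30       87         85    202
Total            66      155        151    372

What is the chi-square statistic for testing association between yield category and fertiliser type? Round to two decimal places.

Grand total N = 372.
Expected counts (row total × column total / N):
  High yield, None: 170×66/372 = 30.161
  High yield, Organic: 170×155/372 = 70.833
  High yield, Synthetic: 170×151/372 = 69.005
  Low yield, None: 202×66/372 = 35.839
  Low yield, Organic: 202×155/372 = 84.167
  Low yield, Synthetic: 202×151/372 = 81.995
Contributions (O − E)²/E:
  (36 − 30.161)²/30.161 = 1.1304
  (68 − 70.833)²/70.833 = 0.1133
  (66 − 69.005)²/69.005 = 0.1309
  (30 − 35.839)²/35.839 = 0.9513
  (87 − 84.167)²/84.167 = 0.0954
  (85 − 81.995)²/81.995 = 0.1101
χ² = 1.1304 + 0.1133 + 0.1309 + 0.9513 + 0.0954 + 0.1101 = 2.53

2.53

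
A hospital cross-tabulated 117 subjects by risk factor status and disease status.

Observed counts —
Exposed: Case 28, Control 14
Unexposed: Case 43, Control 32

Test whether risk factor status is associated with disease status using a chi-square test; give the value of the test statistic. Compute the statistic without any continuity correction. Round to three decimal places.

Row totals: 42, 75. Column totals: 71, 46. Grand total N = 117.
Expected counts (row total × column total / N):
  Exposed, Case: 42×71/117 = 25.4872
  Exposed, Control: 42×46/117 = 16.5128
  Unexposed, Case: 75×71/117 = 45.5128
  Unexposed, Control: 75×46/117 = 29.4872
Contributions (O − E)²/E:
  (28 − 25.4872)²/25.4872 = 0.2477
  (14 − 16.5128)²/16.5128 = 0.3824
  (43 − 45.5128)²/45.5128 = 0.1387
  (32 − 29.4872)²/29.4872 = 0.2141
χ² = 0.2477 + 0.3824 + 0.1387 + 0.2141 = 0.983

0.983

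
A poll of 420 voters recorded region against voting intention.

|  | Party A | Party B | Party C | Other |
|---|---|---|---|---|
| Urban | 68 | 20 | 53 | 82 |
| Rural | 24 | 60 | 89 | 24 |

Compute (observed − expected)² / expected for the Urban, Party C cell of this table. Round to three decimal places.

Row total (Urban) = 223; column total (Party C) = 142; N = 420.
Expected count E = 223 × 142 / 420 = 75.3952.
Contribution = (O − E)²/E = (53 − 75.3952)² / 75.3952 = 6.652.

6.652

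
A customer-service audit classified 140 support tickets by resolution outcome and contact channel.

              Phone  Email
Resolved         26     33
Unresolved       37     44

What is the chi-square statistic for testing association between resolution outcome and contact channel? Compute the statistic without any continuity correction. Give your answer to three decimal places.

0.036

Row totals: 59, 81. Column totals: 63, 77. Grand total N = 140.
Expected counts (row total × column total / N):
  Resolved, Phone: 59×63/140 = 26.5500
  Resolved, Email: 59×77/140 = 32.4500
  Unresolved, Phone: 81×63/140 = 36.4500
  Unresolved, Email: 81×77/140 = 44.5500
Contributions (O − E)²/E:
  (26 − 26.5500)²/26.5500 = 0.0114
  (33 − 32.4500)²/32.4500 = 0.0093
  (37 − 36.4500)²/36.4500 = 0.0083
  (44 − 44.5500)²/44.5500 = 0.0068
χ² = 0.0114 + 0.0093 + 0.0083 + 0.0068 = 0.036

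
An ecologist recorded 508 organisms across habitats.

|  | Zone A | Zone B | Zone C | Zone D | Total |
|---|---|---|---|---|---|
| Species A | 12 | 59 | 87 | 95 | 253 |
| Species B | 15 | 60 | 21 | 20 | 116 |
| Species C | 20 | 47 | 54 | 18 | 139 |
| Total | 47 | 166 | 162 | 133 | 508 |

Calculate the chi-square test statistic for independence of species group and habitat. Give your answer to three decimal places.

Grand total N = 508.
Expected counts (row total × column total / N):
  Species A, Zone A: 253×47/508 = 23.4075
  Species A, Zone B: 253×166/508 = 82.6732
  Species A, Zone C: 253×162/508 = 80.6811
  Species A, Zone D: 253×133/508 = 66.2382
  Species B, Zone A: 116×47/508 = 10.7323
  Species B, Zone B: 116×166/508 = 37.9055
  Species B, Zone C: 116×162/508 = 36.9921
  Species B, Zone D: 116×133/508 = 30.3701
  Species C, Zone A: 139×47/508 = 12.8602
  Species C, Zone B: 139×166/508 = 45.4213
  Species C, Zone C: 139×162/508 = 44.3268
  Species C, Zone D: 139×133/508 = 36.3917
Contributions (O − E)²/E:
  (12 − 23.4075)²/23.4075 = 5.5594
  (59 − 82.6732)²/82.6732 = 6.7787
  (87 − 80.6811)²/80.6811 = 0.4949
  (95 − 66.2382)²/66.2382 = 12.4889
  (15 − 10.7323)²/10.7323 = 1.6971
  (60 − 37.9055)²/37.9055 = 12.8785
  (21 − 36.9921)²/36.9921 = 6.9136
  (20 − 30.3701)²/30.3701 = 3.5409
  (20 − 12.8602)²/12.8602 = 3.9639
  (47 − 45.4213)²/45.4213 = 0.0549
  (54 − 44.3268)²/44.3268 = 2.1109
  (18 − 36.3917)²/36.3917 = 9.2948
χ² = 5.5594 + 6.7787 + 0.4949 + 12.4889 + 1.6971 + 12.8785 + 6.9136 + 3.5409 + 3.9639 + 0.0549 + 2.1109 + 9.2948 = 65.777

65.777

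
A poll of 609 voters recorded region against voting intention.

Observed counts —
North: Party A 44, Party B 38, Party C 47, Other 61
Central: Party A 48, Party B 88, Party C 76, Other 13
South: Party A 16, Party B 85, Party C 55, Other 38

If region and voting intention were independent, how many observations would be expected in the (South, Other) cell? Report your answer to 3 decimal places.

Row total (South) = 194; column total (Other) = 112; grand total N = 609.
Expected count = (row total × column total) / N = 194 × 112 / 609 = 35.678.

35.678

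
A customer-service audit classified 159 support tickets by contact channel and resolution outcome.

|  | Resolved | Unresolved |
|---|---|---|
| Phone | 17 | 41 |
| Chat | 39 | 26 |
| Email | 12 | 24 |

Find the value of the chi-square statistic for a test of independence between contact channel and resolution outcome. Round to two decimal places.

Row totals: 58, 65, 36. Column totals: 68, 91. Grand total N = 159.
Expected counts (row total × column total / N):
  Phone, Resolved: 58×68/159 = 24.805
  Phone, Unresolved: 58×91/159 = 33.195
  Chat, Resolved: 65×68/159 = 27.799
  Chat, Unresolved: 65×91/159 = 37.201
  Email, Resolved: 36×68/159 = 15.396
  Email, Unresolved: 36×91/159 = 20.604
Contributions (O − E)²/E:
  (17 − 24.805)²/24.805 = 2.4559
  (41 − 33.195)²/33.195 = 1.8352
  (39 − 27.799)²/27.799 = 4.5132
  (26 − 37.201)²/37.201 = 3.3726
  (12 − 15.396)²/15.396 = 0.7491
  (24 − 20.604)²/20.604 = 0.5597
χ² = 2.4559 + 1.8352 + 4.5132 + 3.3726 + 0.7491 + 0.5597 = 13.49

13.49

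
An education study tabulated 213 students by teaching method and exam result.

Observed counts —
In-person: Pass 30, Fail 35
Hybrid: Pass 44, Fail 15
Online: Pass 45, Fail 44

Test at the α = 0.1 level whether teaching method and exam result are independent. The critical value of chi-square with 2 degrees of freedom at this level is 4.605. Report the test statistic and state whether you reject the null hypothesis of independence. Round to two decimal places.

Row totals: 65, 59, 89. Column totals: 119, 94. Grand total N = 213.
Expected counts (row total × column total / N):
  In-person, Pass: 65×119/213 = 36.315
  In-person, Fail: 65×94/213 = 28.685
  Hybrid, Pass: 59×119/213 = 32.962
  Hybrid, Fail: 59×94/213 = 26.038
  Online, Pass: 89×119/213 = 49.723
  Online, Fail: 89×94/213 = 39.277
Contributions (O − E)²/E:
  (30 − 36.315)²/36.315 = 1.0981
  (35 − 28.685)²/28.685 = 1.3902
  (44 − 32.962)²/32.962 = 3.6963
  (15 − 26.038)²/26.038 = 4.6792
  (45 − 49.723)²/49.723 = 0.4486
  (44 − 39.277)²/39.277 = 0.5679
χ² = 1.0981 + 1.3902 + 3.6963 + 4.6792 + 0.4486 + 0.5679 = 11.88
df = (3−1)(2−1) = 2. Since 11.88 > 4.605, reject the null hypothesis of independence at α = 0.1.

11.88; reject H₀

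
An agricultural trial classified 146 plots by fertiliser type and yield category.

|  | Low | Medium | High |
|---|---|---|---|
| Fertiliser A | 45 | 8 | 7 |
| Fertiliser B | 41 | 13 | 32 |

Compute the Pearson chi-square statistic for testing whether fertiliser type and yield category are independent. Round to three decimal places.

13.190

Row totals: 60, 86. Column totals: 86, 21, 39. Grand total N = 146.
Expected counts (row total × column total / N):
  Fertiliser A, Low: 60×86/146 = 35.3425
  Fertiliser A, Medium: 60×21/146 = 8.6301
  Fertiliser A, High: 60×39/146 = 16.0274
  Fertiliser B, Low: 86×86/146 = 50.6575
  Fertiliser B, Medium: 86×21/146 = 12.3699
  Fertiliser B, High: 86×39/146 = 22.9726
Contributions (O − E)²/E:
  (45 − 35.3425)²/35.3425 = 2.6390
  (8 − 8.6301)²/8.6301 = 0.0460
  (7 − 16.0274)²/16.0274 = 5.0847
  (41 − 50.6575)²/50.6575 = 1.8411
  (13 − 12.3699)²/12.3699 = 0.0321
  (32 − 22.9726)²/22.9726 = 3.5474
χ² = 2.6390 + 0.0460 + 5.0847 + 1.8411 + 0.0321 + 3.5474 = 13.190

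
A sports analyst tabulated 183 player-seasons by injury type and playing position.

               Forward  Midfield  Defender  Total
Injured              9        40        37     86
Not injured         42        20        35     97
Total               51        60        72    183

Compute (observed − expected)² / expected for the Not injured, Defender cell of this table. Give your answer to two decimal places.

Row total (Not injured) = 97; column total (Defender) = 72; N = 183.
Expected count E = 97 × 72 / 183 = 38.164.
Contribution = (O − E)²/E = (35 − 38.164)² / 38.164 = 0.26.

0.26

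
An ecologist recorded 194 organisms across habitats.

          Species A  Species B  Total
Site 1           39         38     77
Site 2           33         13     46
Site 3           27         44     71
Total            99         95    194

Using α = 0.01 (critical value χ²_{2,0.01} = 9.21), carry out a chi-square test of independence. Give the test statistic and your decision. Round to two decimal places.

12.70; reject H₀

Grand total N = 194.
Expected counts (row total × column total / N):
  Site 1, Species A: 77×99/194 = 39.294
  Site 1, Species B: 77×95/194 = 37.706
  Site 2, Species A: 46×99/194 = 23.474
  Site 2, Species B: 46×95/194 = 22.526
  Site 3, Species A: 71×99/194 = 36.232
  Site 3, Species B: 71×95/194 = 34.768
Contributions (O − E)²/E:
  (39 − 39.294)²/39.294 = 0.0022
  (38 − 37.706)²/37.706 = 0.0023
  (33 − 23.474)²/23.474 = 3.8658
  (13 − 22.526)²/22.526 = 4.0284
  (27 − 36.232)²/36.232 = 2.3523
  (44 − 34.768)²/34.768 = 2.4514
χ² = 0.0022 + 0.0023 + 3.8658 + 4.0284 + 2.3523 + 2.4514 = 12.70
df = (3−1)(2−1) = 2. Since 12.70 > 9.21, reject the null hypothesis of independence at α = 0.01.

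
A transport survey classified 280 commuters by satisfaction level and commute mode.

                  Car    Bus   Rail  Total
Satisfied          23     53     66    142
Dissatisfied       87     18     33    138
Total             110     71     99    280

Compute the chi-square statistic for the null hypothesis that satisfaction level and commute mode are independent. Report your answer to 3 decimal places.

65.446

Grand total N = 280.
Expected counts (row total × column total / N):
  Satisfied, Car: 142×110/280 = 55.7857
  Satisfied, Bus: 142×71/280 = 36.0071
  Satisfied, Rail: 142×99/280 = 50.2071
  Dissatisfied, Car: 138×110/280 = 54.2143
  Dissatisfied, Bus: 138×71/280 = 34.9929
  Dissatisfied, Rail: 138×99/280 = 48.7929
Contributions (O − E)²/E:
  (23 − 55.7857)²/55.7857 = 19.2684
  (53 − 36.0071)²/36.0071 = 8.0195
  (66 − 50.2071)²/50.2071 = 4.9677
  (87 − 54.2143)²/54.2143 = 19.8269
  (18 − 34.9929)²/34.9929 = 8.2519
  (33 − 48.7929)²/48.7929 = 5.1117
χ² = 19.2684 + 8.0195 + 4.9677 + 19.8269 + 8.2519 + 5.1117 = 65.446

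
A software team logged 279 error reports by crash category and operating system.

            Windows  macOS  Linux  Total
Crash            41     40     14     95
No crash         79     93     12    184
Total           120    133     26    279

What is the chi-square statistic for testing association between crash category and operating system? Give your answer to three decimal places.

Grand total N = 279.
Expected counts (row total × column total / N):
  Crash, Windows: 95×120/279 = 40.8602
  Crash, macOS: 95×133/279 = 45.2867
  Crash, Linux: 95×26/279 = 8.8530
  No crash, Windows: 184×120/279 = 79.1398
  No crash, macOS: 184×133/279 = 87.7133
  No crash, Linux: 184×26/279 = 17.1470
Contributions (O − E)²/E:
  (41 − 40.8602)²/40.8602 = 0.0005
  (40 − 45.2867)²/45.2867 = 0.6172
  (14 − 8.8530)²/8.8530 = 2.9924
  (79 − 79.1398)²/79.1398 = 0.0002
  (93 − 87.7133)²/87.7133 = 0.3186
  (12 − 17.1470)²/17.1470 = 1.5450
χ² = 0.0005 + 0.6172 + 2.9924 + 0.0002 + 0.3186 + 1.5450 = 5.474

5.474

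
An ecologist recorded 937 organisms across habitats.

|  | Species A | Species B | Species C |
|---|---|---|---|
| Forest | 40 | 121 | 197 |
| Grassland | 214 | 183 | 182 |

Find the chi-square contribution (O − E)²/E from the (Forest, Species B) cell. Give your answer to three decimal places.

Row total (Forest) = 358; column total (Species B) = 304; N = 937.
Expected count E = 358 × 304 / 937 = 116.1494.
Contribution = (O − E)²/E = (121 − 116.1494)² / 116.1494 = 0.203.

0.203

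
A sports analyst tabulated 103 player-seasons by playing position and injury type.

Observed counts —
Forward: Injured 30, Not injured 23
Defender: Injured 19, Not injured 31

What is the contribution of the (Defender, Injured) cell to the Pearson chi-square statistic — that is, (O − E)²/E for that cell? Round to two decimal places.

0.96

Row total (Defender) = 50; column total (Injured) = 49; N = 103.
Expected count E = 50 × 49 / 103 = 23.786.
Contribution = (O − E)²/E = (19 − 23.786)² / 23.786 = 0.96.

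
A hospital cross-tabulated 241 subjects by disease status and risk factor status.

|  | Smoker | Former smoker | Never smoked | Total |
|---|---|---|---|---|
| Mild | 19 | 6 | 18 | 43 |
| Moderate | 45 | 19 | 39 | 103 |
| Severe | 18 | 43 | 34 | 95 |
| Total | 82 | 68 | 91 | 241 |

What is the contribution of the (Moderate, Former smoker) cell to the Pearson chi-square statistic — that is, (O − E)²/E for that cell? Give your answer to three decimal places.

Row total (Moderate) = 103; column total (Former smoker) = 68; N = 241.
Expected count E = 103 × 68 / 241 = 29.0622.
Contribution = (O − E)²/E = (19 − 29.0622)² / 29.0622 = 3.484.

3.484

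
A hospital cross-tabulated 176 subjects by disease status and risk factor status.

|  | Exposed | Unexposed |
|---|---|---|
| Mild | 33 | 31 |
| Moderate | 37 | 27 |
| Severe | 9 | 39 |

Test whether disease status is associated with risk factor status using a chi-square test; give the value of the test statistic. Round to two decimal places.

18.73

Row totals: 64, 64, 48. Column totals: 79, 97. Grand total N = 176.
Expected counts (row total × column total / N):
  Mild, Exposed: 64×79/176 = 28.727
  Mild, Unexposed: 64×97/176 = 35.273
  Moderate, Exposed: 64×79/176 = 28.727
  Moderate, Unexposed: 64×97/176 = 35.273
  Severe, Exposed: 48×79/176 = 21.545
  Severe, Unexposed: 48×97/176 = 26.455
Contributions (O − E)²/E:
  (33 − 28.727)²/28.727 = 0.6356
  (31 − 35.273)²/35.273 = 0.5176
  (37 − 28.727)²/28.727 = 2.3825
  (27 − 35.273)²/35.273 = 1.9404
  (9 − 21.545)²/21.545 = 7.3046
  (39 − 26.455)²/26.455 = 5.9489
χ² = 0.6356 + 0.5176 + 2.3825 + 1.9404 + 7.3046 + 5.9489 = 18.73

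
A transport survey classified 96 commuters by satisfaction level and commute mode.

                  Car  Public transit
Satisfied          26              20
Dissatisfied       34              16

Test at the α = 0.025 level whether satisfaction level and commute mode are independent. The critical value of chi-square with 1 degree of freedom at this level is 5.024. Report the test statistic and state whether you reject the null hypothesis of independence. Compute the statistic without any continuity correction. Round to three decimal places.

1.347; fail to reject H₀

Row totals: 46, 50. Column totals: 60, 36. Grand total N = 96.
Expected counts (row total × column total / N):
  Satisfied, Car: 46×60/96 = 28.7500
  Satisfied, Public transit: 46×36/96 = 17.2500
  Dissatisfied, Car: 50×60/96 = 31.2500
  Dissatisfied, Public transit: 50×36/96 = 18.7500
Contributions (O − E)²/E:
  (26 − 28.7500)²/28.7500 = 0.2630
  (20 − 17.2500)²/17.2500 = 0.4384
  (34 − 31.2500)²/31.2500 = 0.2420
  (16 − 18.7500)²/18.7500 = 0.4033
χ² = 0.2630 + 0.4384 + 0.2420 + 0.4033 = 1.347
df = (2−1)(2−1) = 1. Since 1.347 < 5.024, fail to reject the null hypothesis of independence at α = 0.025.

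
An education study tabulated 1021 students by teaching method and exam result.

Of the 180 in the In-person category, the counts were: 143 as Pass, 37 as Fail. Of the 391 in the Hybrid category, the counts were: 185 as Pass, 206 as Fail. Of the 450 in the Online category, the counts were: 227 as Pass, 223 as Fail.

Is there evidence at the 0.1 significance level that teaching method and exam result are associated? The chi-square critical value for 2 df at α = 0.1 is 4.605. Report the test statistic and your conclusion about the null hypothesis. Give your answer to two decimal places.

Row totals: 180, 391, 450. Column totals: 555, 466. Grand total N = 1021.
Expected counts (row total × column total / N):
  In-person, Pass: 180×555/1021 = 97.845
  In-person, Fail: 180×466/1021 = 82.155
  Hybrid, Pass: 391×555/1021 = 212.542
  Hybrid, Fail: 391×466/1021 = 178.458
  Online, Pass: 450×555/1021 = 244.613
  Online, Fail: 450×466/1021 = 205.387
Contributions (O − E)²/E:
  (143 − 97.845)²/97.845 = 20.8388
  (37 − 82.155)²/82.155 = 24.8186
  (185 − 212.542)²/212.542 = 3.5690
  (206 − 178.458)²/178.458 = 4.2506
  (227 − 244.613)²/244.613 = 1.2682
  (223 − 205.387)²/205.387 = 1.5104
χ² = 20.8388 + 24.8186 + 3.5690 + 4.2506 + 1.2682 + 1.5104 = 56.26
df = (3−1)(2−1) = 2. Since 56.26 > 4.605, reject the null hypothesis of independence at α = 0.1.

56.26; reject H₀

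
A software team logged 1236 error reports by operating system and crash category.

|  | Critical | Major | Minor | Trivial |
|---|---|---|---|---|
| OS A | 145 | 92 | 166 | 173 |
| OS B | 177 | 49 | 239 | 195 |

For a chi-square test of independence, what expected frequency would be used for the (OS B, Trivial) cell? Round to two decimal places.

196.50

Row total (OS B) = 660; column total (Trivial) = 368; grand total N = 1236.
Expected count = (row total × column total) / N = 660 × 368 / 1236 = 196.50.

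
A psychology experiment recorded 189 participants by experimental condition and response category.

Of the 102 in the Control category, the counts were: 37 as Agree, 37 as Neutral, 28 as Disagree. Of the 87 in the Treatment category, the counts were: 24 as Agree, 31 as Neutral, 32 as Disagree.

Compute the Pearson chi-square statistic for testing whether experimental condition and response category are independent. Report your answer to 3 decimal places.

Row totals: 102, 87. Column totals: 61, 68, 60. Grand total N = 189.
Expected counts (row total × column total / N):
  Control, Agree: 102×61/189 = 32.92063
  Control, Neutral: 102×68/189 = 36.69841
  Control, Disagree: 102×60/189 = 32.38095
  Treatment, Agree: 87×61/189 = 28.07937
  Treatment, Neutral: 87×68/189 = 31.30159
  Treatment, Disagree: 87×60/189 = 27.61905
Contributions (O − E)²/E:
  (37 − 32.92063)²/32.92063 = 0.5055
  (37 − 36.69841)²/36.69841 = 0.0025
  (28 − 32.38095)²/32.38095 = 0.5927
  (24 − 28.07937)²/28.07937 = 0.5927
  (31 − 31.30159)²/31.30159 = 0.0029
  (32 − 27.61905)²/27.61905 = 0.6949
χ² = 0.5055 + 0.0025 + 0.5927 + 0.5927 + 0.0029 + 0.6949 = 2.391

2.391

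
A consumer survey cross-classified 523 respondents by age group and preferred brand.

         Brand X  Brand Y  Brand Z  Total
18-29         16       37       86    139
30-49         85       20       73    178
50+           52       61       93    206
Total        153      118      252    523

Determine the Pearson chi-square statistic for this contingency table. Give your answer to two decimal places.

60.28

Grand total N = 523.
Expected counts (row total × column total / N):
  18-29, Brand X: 139×153/523 = 40.663
  18-29, Brand Y: 139×118/523 = 31.361
  18-29, Brand Z: 139×252/523 = 66.975
  30-49, Brand X: 178×153/523 = 52.073
  30-49, Brand Y: 178×118/523 = 40.161
  30-49, Brand Z: 178×252/523 = 85.767
  50+, Brand X: 206×153/523 = 60.264
  50+, Brand Y: 206×118/523 = 46.478
  50+, Brand Z: 206×252/523 = 99.258
Contributions (O − E)²/E:
  (16 − 40.663)²/40.663 = 14.9586
  (37 − 31.361)²/31.361 = 1.0139
  (86 − 66.975)²/66.975 = 5.4043
  (85 − 52.073)²/52.073 = 20.8205
  (20 − 40.161)²/40.161 = 10.1209
  (73 − 85.767)²/85.767 = 1.9005
  (52 − 60.264)²/60.264 = 1.1332
  (61 − 46.478)²/46.478 = 4.5374
  (93 − 99.258)²/99.258 = 0.3946
χ² = 14.9586 + 1.0139 + 5.4043 + 20.8205 + 10.1209 + 1.9005 + 1.1332 + 4.5374 + 0.3946 = 60.28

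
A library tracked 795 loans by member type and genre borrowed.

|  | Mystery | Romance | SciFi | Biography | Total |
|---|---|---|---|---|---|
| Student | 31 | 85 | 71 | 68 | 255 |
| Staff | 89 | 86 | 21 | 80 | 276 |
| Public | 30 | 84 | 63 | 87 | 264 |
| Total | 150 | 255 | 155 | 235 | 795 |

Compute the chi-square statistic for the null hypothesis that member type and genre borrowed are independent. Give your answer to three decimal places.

73.833

Grand total N = 795.
Expected counts (row total × column total / N):
  Student, Mystery: 255×150/795 = 48.11321
  Student, Romance: 255×255/795 = 81.79245
  Student, SciFi: 255×155/795 = 49.71698
  Student, Biography: 255×235/795 = 75.37736
  Staff, Mystery: 276×150/795 = 52.07547
  Staff, Romance: 276×255/795 = 88.52830
  Staff, SciFi: 276×155/795 = 53.81132
  Staff, Biography: 276×235/795 = 81.58491
  Public, Mystery: 264×150/795 = 49.81132
  Public, Romance: 264×255/795 = 84.67925
  Public, SciFi: 264×155/795 = 51.47170
  Public, Biography: 264×235/795 = 78.03774
Contributions (O − E)²/E:
  (31 − 48.11321)²/48.11321 = 6.0869
  (85 − 81.79245)²/81.79245 = 0.1258
  (71 − 49.71698)²/49.71698 = 9.1109
  (68 − 75.37736)²/75.37736 = 0.7220
  (89 − 52.07547)²/52.07547 = 26.1816
  (86 − 88.52830)²/88.52830 = 0.0722
  (21 − 53.81132)²/53.81132 = 20.0066
  (80 − 81.58491)²/81.58491 = 0.0308
  (30 − 49.81132)²/49.81132 = 7.8795
  (84 − 84.67925)²/84.67925 = 0.0054
  (63 − 51.47170)²/51.47170 = 2.5820
  (87 − 78.03774)²/78.03774 = 1.0293
χ² = 6.0869 + 0.1258 + 9.1109 + 0.7220 + 26.1816 + 0.0722 + 20.0066 + 0.0308 + 7.8795 + 0.0054 + 2.5820 + 1.0293 = 73.833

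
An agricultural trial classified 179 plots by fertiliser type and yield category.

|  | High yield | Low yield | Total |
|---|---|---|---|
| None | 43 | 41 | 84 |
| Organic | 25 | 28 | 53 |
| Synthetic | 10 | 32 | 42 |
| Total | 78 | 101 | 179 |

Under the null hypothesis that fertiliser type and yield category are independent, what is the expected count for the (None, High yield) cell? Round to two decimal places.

36.60

Row total (None) = 84; column total (High yield) = 78; grand total N = 179.
Expected count = (row total × column total) / N = 84 × 78 / 179 = 36.60.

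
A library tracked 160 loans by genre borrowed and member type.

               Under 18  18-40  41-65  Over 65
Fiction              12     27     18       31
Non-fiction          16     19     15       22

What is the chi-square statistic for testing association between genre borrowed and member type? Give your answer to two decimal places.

2.19

Row totals: 88, 72. Column totals: 28, 46, 33, 53. Grand total N = 160.
Expected counts (row total × column total / N):
  Fiction, Under 18: 88×28/160 = 15.400
  Fiction, 18-40: 88×46/160 = 25.300
  Fiction, 41-65: 88×33/160 = 18.150
  Fiction, Over 65: 88×53/160 = 29.150
  Non-fiction, Under 18: 72×28/160 = 12.600
  Non-fiction, 18-40: 72×46/160 = 20.700
  Non-fiction, 41-65: 72×33/160 = 14.850
  Non-fiction, Over 65: 72×53/160 = 23.850
Contributions (O − E)²/E:
  (12 − 15.400)²/15.400 = 0.7506
  (27 − 25.300)²/25.300 = 0.1142
  (18 − 18.150)²/18.150 = 0.0012
  (31 − 29.150)²/29.150 = 0.1174
  (16 − 12.600)²/12.600 = 0.9175
  (19 − 20.700)²/20.700 = 0.1396
  (15 − 14.850)²/14.850 = 0.0015
  (22 − 23.850)²/23.850 = 0.1435
χ² = 0.7506 + 0.1142 + 0.0012 + 0.1174 + 0.9175 + 0.1396 + 0.0015 + 0.1435 = 2.19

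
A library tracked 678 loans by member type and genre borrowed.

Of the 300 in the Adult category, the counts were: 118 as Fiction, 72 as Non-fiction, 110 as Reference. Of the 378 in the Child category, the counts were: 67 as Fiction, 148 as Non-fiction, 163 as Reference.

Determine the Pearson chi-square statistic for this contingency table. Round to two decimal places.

42.19

Row totals: 300, 378. Column totals: 185, 220, 273. Grand total N = 678.
Expected counts (row total × column total / N):
  Adult, Fiction: 300×185/678 = 81.858
  Adult, Non-fiction: 300×220/678 = 97.345
  Adult, Reference: 300×273/678 = 120.796
  Child, Fiction: 378×185/678 = 103.142
  Child, Non-fiction: 378×220/678 = 122.655
  Child, Reference: 378×273/678 = 152.204
Contributions (O − E)²/E:
  (118 − 81.858)²/81.858 = 15.9574
  (72 − 97.345)²/97.345 = 6.5989
  (110 − 120.796)²/120.796 = 0.9649
  (67 − 103.142)²/103.142 = 12.6645
  (148 − 122.655)²/122.655 = 5.2372
  (163 − 152.204)²/152.204 = 0.7658
χ² = 15.9574 + 6.5989 + 0.9649 + 12.6645 + 5.2372 + 0.7658 = 42.19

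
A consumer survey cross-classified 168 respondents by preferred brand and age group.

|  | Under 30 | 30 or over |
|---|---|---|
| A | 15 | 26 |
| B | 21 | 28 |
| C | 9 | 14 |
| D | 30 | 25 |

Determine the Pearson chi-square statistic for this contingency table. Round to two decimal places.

3.61

Row totals: 41, 49, 23, 55. Column totals: 75, 93. Grand total N = 168.
Expected counts (row total × column total / N):
  A, Under 30: 41×75/168 = 18.304
  A, 30 or over: 41×93/168 = 22.696
  B, Under 30: 49×75/168 = 21.875
  B, 30 or over: 49×93/168 = 27.125
  C, Under 30: 23×75/168 = 10.268
  C, 30 or over: 23×93/168 = 12.732
  D, Under 30: 55×75/168 = 24.554
  D, 30 or over: 55×93/168 = 30.446
Contributions (O − E)²/E:
  (15 − 18.304)²/18.304 = 0.5964
  (26 − 22.696)²/22.696 = 0.4810
  (21 − 21.875)²/21.875 = 0.0350
  (28 − 27.125)²/27.125 = 0.0282
  (9 − 10.268)²/10.268 = 0.1566
  (14 − 12.732)²/12.732 = 0.1263
  (30 − 24.554)²/24.554 = 1.2079
  (25 − 30.446)²/30.446 = 0.9741
χ² = 0.5964 + 0.4810 + 0.0350 + 0.0282 + 0.1566 + 0.1263 + 1.2079 + 0.9741 = 3.61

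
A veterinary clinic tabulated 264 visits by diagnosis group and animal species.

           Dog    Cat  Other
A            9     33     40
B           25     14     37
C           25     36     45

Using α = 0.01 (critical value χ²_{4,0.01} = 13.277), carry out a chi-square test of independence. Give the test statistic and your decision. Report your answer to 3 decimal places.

15.476; reject H₀

Row totals: 82, 76, 106. Column totals: 59, 83, 122. Grand total N = 264.
Expected counts (row total × column total / N):
  A, Dog: 82×59/264 = 18.3258
  A, Cat: 82×83/264 = 25.7803
  A, Other: 82×122/264 = 37.8939
  B, Dog: 76×59/264 = 16.9848
  B, Cat: 76×83/264 = 23.8939
  B, Other: 76×122/264 = 35.1212
  C, Dog: 106×59/264 = 23.6894
  C, Cat: 106×83/264 = 33.3258
  C, Other: 106×122/264 = 48.9848
Contributions (O − E)²/E:
  (9 − 18.3258)²/18.3258 = 4.7458
  (33 − 25.7803)²/25.7803 = 2.0219
  (40 − 37.8939)²/37.8939 = 0.1171
  (25 − 16.9848)²/16.9848 = 3.7824
  (14 − 23.8939)²/23.8939 = 4.0968
  (37 − 35.1212)²/35.1212 = 0.1005
  (25 − 23.6894)²/23.6894 = 0.0725
  (36 − 33.3258)²/33.3258 = 0.2146
  (45 − 48.9848)²/48.9848 = 0.3242
χ² = 4.7458 + 2.0219 + 0.1171 + 3.7824 + 4.0968 + 0.1005 + 0.0725 + 0.2146 + 0.3242 = 15.476
df = (3−1)(3−1) = 4. Since 15.476 > 13.277, reject the null hypothesis of independence at α = 0.01.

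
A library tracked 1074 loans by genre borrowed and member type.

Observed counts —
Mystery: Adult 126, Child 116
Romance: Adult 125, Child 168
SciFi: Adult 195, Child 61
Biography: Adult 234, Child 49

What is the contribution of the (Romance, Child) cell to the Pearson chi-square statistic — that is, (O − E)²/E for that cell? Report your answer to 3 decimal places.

Row total (Romance) = 293; column total (Child) = 394; N = 1074.
Expected count E = 293 × 394 / 1074 = 107.4879.
Contribution = (O − E)²/E = (168 − 107.4879)² / 107.4879 = 34.066.

34.066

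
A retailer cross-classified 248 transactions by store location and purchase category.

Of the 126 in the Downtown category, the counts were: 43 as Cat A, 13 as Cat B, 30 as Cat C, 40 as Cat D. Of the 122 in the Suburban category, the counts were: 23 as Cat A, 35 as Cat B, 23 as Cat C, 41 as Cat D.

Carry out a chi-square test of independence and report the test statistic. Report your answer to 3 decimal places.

Row totals: 126, 122. Column totals: 66, 48, 53, 81. Grand total N = 248.
Expected counts (row total × column total / N):
  Downtown, Cat A: 126×66/248 = 33.5323
  Downtown, Cat B: 126×48/248 = 24.3871
  Downtown, Cat C: 126×53/248 = 26.9274
  Downtown, Cat D: 126×81/248 = 41.1532
  Suburban, Cat A: 122×66/248 = 32.4677
  Suburban, Cat B: 122×48/248 = 23.6129
  Suburban, Cat C: 122×53/248 = 26.0726
  Suburban, Cat D: 122×81/248 = 39.8468
Contributions (O − E)²/E:
  (43 − 33.5323)²/33.5323 = 2.6732
  (13 − 24.3871)²/24.3871 = 5.3170
  (30 − 26.9274)²/26.9274 = 0.3506
  (40 − 41.1532)²/41.1532 = 0.0323
  (23 − 32.4677)²/32.4677 = 2.7608
  (35 − 23.6129)²/23.6129 = 5.4913
  (23 − 26.0726)²/26.0726 = 0.3621
  (41 − 39.8468)²/39.8468 = 0.0334
χ² = 2.6732 + 5.3170 + 0.3506 + 0.0323 + 2.7608 + 5.4913 + 0.3621 + 0.0334 = 17.021

17.021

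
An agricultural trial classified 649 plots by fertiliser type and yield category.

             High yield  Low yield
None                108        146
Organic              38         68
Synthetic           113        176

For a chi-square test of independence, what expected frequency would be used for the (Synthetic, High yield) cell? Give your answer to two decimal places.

115.33

Row total (Synthetic) = 289; column total (High yield) = 259; grand total N = 649.
Expected count = (row total × column total) / N = 289 × 259 / 649 = 115.33.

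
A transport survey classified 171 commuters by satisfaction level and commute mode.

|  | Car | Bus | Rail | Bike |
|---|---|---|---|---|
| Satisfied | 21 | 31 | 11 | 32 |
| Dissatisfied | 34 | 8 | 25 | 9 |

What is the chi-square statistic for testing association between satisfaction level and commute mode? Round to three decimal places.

Row totals: 95, 76. Column totals: 55, 39, 36, 41. Grand total N = 171.
Expected counts (row total × column total / N):
  Satisfied, Car: 95×55/171 = 30.55556
  Satisfied, Bus: 95×39/171 = 21.66667
  Satisfied, Rail: 95×36/171 = 20.00000
  Satisfied, Bike: 95×41/171 = 22.77778
  Dissatisfied, Car: 76×55/171 = 24.44444
  Dissatisfied, Bus: 76×39/171 = 17.33333
  Dissatisfied, Rail: 76×36/171 = 16.00000
  Dissatisfied, Bike: 76×41/171 = 18.22222
Contributions (O − E)²/E:
  (21 − 30.55556)²/30.55556 = 2.9883
  (31 − 21.66667)²/21.66667 = 4.0205
  (11 − 20.00000)²/20.00000 = 4.0500
  (32 − 22.77778)²/22.77778 = 3.7339
  (34 − 24.44444)²/24.44444 = 3.7354
  (8 − 17.33333)²/17.33333 = 5.0256
  (25 − 16.00000)²/16.00000 = 5.0625
  (9 − 18.22222)²/18.22222 = 4.6673
χ² = 2.9883 + 4.0205 + 4.0500 + 3.7339 + 3.7354 + 5.0256 + 5.0625 + 4.6673 = 33.284

33.284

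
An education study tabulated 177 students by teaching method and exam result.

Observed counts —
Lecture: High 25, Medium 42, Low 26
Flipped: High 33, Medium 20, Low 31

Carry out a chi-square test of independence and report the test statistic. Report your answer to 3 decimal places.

Row totals: 93, 84. Column totals: 58, 62, 57. Grand total N = 177.
Expected counts (row total × column total / N):
  Lecture, High: 93×58/177 = 30.4746
  Lecture, Medium: 93×62/177 = 32.5763
  Lecture, Low: 93×57/177 = 29.9492
  Flipped, High: 84×58/177 = 27.5254
  Flipped, Medium: 84×62/177 = 29.4237
  Flipped, Low: 84×57/177 = 27.0508
Contributions (O − E)²/E:
  (25 − 30.4746)²/30.4746 = 0.9835
  (42 − 32.5763)²/32.5763 = 2.7261
  (26 − 29.9492)²/29.9492 = 0.5208
  (33 − 27.5254)²/27.5254 = 1.0889
  (20 − 29.4237)²/29.4237 = 3.0182
  (31 − 27.0508)²/27.0508 = 0.5766
χ² = 0.9835 + 2.7261 + 0.5208 + 1.0889 + 3.0182 + 0.5766 = 8.914

8.914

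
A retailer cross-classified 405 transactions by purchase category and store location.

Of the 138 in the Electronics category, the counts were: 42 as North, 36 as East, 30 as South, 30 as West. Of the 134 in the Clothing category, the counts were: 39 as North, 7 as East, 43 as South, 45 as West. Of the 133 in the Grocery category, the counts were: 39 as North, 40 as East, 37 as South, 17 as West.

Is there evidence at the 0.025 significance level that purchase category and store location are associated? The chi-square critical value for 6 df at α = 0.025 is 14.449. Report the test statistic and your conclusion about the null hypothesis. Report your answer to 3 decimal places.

38.871; reject H₀

Row totals: 138, 134, 133. Column totals: 120, 83, 110, 92. Grand total N = 405.
Expected counts (row total × column total / N):
  Electronics, North: 138×120/405 = 40.8889
  Electronics, East: 138×83/405 = 28.2815
  Electronics, South: 138×110/405 = 37.4815
  Electronics, West: 138×92/405 = 31.3481
  Clothing, North: 134×120/405 = 39.7037
  Clothing, East: 134×83/405 = 27.4617
  Clothing, South: 134×110/405 = 36.3951
  Clothing, West: 134×92/405 = 30.4395
  Grocery, North: 133×120/405 = 39.4074
  Grocery, East: 133×83/405 = 27.2568
  Grocery, South: 133×110/405 = 36.1235
  Grocery, West: 133×92/405 = 30.2123
Contributions (O − E)²/E:
  (42 − 40.8889)²/40.8889 = 0.0302
  (36 − 28.2815)²/28.2815 = 2.1065
  (30 − 37.4815)²/37.4815 = 1.4933
  (30 − 31.3481)²/31.3481 = 0.0580
  (39 − 39.7037)²/39.7037 = 0.0125
  (7 − 27.4617)²/27.4617 = 15.2460
  (43 − 36.3951)²/36.3951 = 1.1986
  (45 − 30.4395)²/30.4395 = 6.9649
  (39 − 39.4074)²/39.4074 = 0.0042
  (40 − 27.2568)²/27.2568 = 5.9577
  (37 − 36.1235)²/36.1235 = 0.0213
  (17 − 30.2123)²/30.2123 = 5.7779
χ² = 0.0302 + 2.1065 + 1.4933 + 0.0580 + 0.0125 + 15.2460 + 1.1986 + 6.9649 + 0.0042 + 5.9577 + 0.0213 + 5.7779 = 38.871
df = (3−1)(4−1) = 6. Since 38.871 > 14.449, reject the null hypothesis of independence at α = 0.025.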